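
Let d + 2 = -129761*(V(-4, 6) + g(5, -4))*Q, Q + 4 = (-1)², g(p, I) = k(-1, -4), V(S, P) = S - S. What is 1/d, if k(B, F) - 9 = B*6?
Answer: 1/1167847 ≈ 8.5628e-7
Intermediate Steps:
k(B, F) = 9 + 6*B (k(B, F) = 9 + B*6 = 9 + 6*B)
V(S, P) = 0
g(p, I) = 3 (g(p, I) = 9 + 6*(-1) = 9 - 6 = 3)
Q = -3 (Q = -4 + (-1)² = -4 + 1 = -3)
d = 1167847 (d = -2 - 129761*(0 + 3)*(-3) = -2 - 389283*(-3) = -2 - 129761*(-9) = -2 + 1167849 = 1167847)
1/d = 1/1167847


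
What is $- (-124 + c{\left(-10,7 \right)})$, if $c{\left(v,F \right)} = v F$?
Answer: $194$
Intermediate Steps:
$c{\left(v,F \right)} = F v$
$- (-124 + c{\left(-10,7 \right)}) = - (-124 + 7 \left(-10\right)) = - (-124 - 70) = \left(-1\right) \left(-194\right) = 194$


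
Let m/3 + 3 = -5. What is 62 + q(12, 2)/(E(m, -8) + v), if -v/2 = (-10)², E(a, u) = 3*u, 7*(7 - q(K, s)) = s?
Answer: 97169/1568 ≈ 61.970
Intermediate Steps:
m = -24 (m = -9 + 3*(-5) = -9 - 15 = -24)
q(K, s) = 7 - s/7
v = -200 (v = -2*(-10)² = -2*100 = -200)
62 + q(12, 2)/(E(m, -8) + v) = 62 + (7 - ⅐*2)/(3*(-8) - 200) = 62 + (7 - 2/7)/(-24 - 200) = 62 + (47/7)/(-224) = 62 - 1/224*47/7 = 62 - 47/1568 = 97169/1568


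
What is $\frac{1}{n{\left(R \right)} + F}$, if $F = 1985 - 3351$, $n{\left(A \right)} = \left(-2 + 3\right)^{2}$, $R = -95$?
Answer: $- \frac{1}{1365} \approx -0.0007326$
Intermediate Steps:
$n{\left(A \right)} = 1$ ($n{\left(A \right)} = 1^{2} = 1$)
$F = -1366$ ($F = 1985 - 3351 = -1366$)
$\frac{1}{n{\left(R \right)} + F} = \frac{1}{1 - 1366} = \frac{1}{-1365} = - \frac{1}{1365}$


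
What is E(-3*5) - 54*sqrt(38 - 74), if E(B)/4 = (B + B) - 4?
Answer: -136 - 324*I ≈ -136.0 - 324.0*I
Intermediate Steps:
E(B) = -16 + 8*B (E(B) = 4*((B + B) - 4) = 4*(2*B - 4) = 4*(-4 + 2*B) = -16 + 8*B)
E(-3*5) - 54*sqrt(38 - 74) = (-16 + 8*(-3*5)) - 54*sqrt(38 - 74) = (-16 + 8*(-15)) - 324*I = (-16 - 120) - 324*I = -136 - 324*I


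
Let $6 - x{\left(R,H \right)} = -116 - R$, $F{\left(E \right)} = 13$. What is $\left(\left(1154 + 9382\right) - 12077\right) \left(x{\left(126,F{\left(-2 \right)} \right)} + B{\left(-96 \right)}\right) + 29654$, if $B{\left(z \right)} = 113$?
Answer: $-526647$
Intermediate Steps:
$x{\left(R,H \right)} = 122 + R$ ($x{\left(R,H \right)} = 6 - \left(-116 - R\right) = 6 + \left(116 + R\right) = 122 + R$)
$\left(\left(1154 + 9382\right) - 12077\right) \left(x{\left(126,F{\left(-2 \right)} \right)} + B{\left(-96 \right)}\right) + 29654 = \left(\left(1154 + 9382\right) - 12077\right) \left(\left(122 + 126\right) + 113\right) + 29654 = \left(10536 - 12077\right) \left(248 + 113\right) + 29654 = \left(-1541\right) 361 + 29654 = -556301 + 29654 = -526647$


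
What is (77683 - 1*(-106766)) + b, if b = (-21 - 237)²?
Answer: 251013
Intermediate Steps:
b = 66564 (b = (-258)² = 66564)
(77683 - 1*(-106766)) + b = (77683 - 1*(-106766)) + 66564 = (77683 + 106766) + 66564 = 184449 + 66564 = 251013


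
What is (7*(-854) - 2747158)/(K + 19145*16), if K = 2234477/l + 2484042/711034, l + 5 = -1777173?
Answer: -1739478103405357536/193539593588921449 ≈ -8.9877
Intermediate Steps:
l = -1777178 (l = -5 - 1777173 = -1777178)
K = 1412897837129/631816991026 (K = 2234477/(-1777178) + 2484042/711034 = 2234477*(-1/1777178) + 2484042*(1/711034) = -2234477/1777178 + 1242021/355517 = 1412897837129/631816991026 ≈ 2.2362)
(7*(-854) - 2747158)/(K + 19145*16) = (7*(-854) - 2747158)/(1412897837129/631816991026 + 19145*16) = (-5978 - 2747158)/(1412897837129/631816991026 + 306320) = -2753136/193539593588921449/631816991026 = -2753136*631816991026/193539593588921449 = -1739478103405357536/193539593588921449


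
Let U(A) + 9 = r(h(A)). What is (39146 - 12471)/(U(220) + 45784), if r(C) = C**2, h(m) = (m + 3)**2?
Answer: 26675/2473019216 ≈ 1.0786e-5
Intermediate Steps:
h(m) = (3 + m)**2
U(A) = -9 + (3 + A)**4 (U(A) = -9 + ((3 + A)**2)**2 = -9 + (3 + A)**4)
(39146 - 12471)/(U(220) + 45784) = (39146 - 12471)/((-9 + (3 + 220)**4) + 45784) = 26675/((-9 + 223**4) + 45784) = 26675/((-9 + 2472973441) + 45784) = 26675/(2472973432 + 45784) = 26675/2473019216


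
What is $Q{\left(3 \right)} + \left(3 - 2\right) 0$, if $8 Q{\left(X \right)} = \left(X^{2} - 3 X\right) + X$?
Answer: $\frac{3}{8} \approx 0.375$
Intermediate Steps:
$Q{\left(X \right)} = - \frac{X}{4} + \frac{X^{2}}{8}$ ($Q{\left(X \right)} = \frac{\left(X^{2} - 3 X\right) + X}{8} = \frac{X^{2} - 2 X}{8} = - \frac{X}{4} + \frac{X^{2}}{8}$)
$Q{\left(3 \right)} + \left(3 - 2\right) 0 = \frac{1}{8} \cdot 3 \left(-2 + 3\right) + \left(3 - 2\right) 0 = \frac{1}{8} \cdot 3 \cdot 1 + 1 \cdot 0 = \frac{3}{8} + 0 = \frac{3}{8}$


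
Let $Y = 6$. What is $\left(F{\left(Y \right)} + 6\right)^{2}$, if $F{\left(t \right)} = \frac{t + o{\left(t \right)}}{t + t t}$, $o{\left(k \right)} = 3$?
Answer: $\frac{7569}{196} \approx 38.617$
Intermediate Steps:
$F{\left(t \right)} = \frac{3 + t}{t + t^{2}}$ ($F{\left(t \right)} = \frac{t + 3}{t + t t} = \frac{3 + t}{t + t^{2}}$)
$\left(F{\left(Y \right)} + 6\right)^{2} = \left(\frac{3 + 6}{6 \left(1 + 6\right)} + 6\right)^{2} = \left(\frac{1}{6} \cdot \frac{1}{7} \cdot 9 + 6\right)^{2} = \left(\frac{3}{14} + 6\right)^{2} = \left(\frac{87}{14}\right)^{2} = \frac{7569}{196}$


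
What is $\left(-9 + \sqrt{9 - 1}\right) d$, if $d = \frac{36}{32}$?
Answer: $- \frac{81}{8} + \frac{9 \sqrt{2}}{4} \approx -6.943$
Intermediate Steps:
$d = \frac{9}{8}$ ($d = 36 \cdot \frac{1}{32} = \frac{9}{8} \approx 1.125$)
$\left(-9 + \sqrt{9 - 1}\right) d = \left(-9 + \sqrt{9 - 1}\right) \frac{9}{8} = \left(-9 + \sqrt{8}\right) \frac{9}{8} = \left(-9 + 2 \sqrt{2}\right) \frac{9}{8} = - \frac{81}{8} + \frac{9 \sqrt{2}}{4}$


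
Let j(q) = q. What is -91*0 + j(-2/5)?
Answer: -2/5 ≈ -0.40000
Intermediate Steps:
-91*0 + j(-2/5) = -91*0 - 2/5 = 0 - 2*1/5 = 0 - 2/5 = -2/5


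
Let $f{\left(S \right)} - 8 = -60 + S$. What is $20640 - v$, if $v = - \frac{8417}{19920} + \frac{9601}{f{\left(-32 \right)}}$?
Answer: $\frac{964679393}{46480} \approx 20755.0$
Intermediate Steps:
$f{\left(S \right)} = -52 + S$ ($f{\left(S \right)} = 8 + \left(-60 + S\right) = -52 + S$)
$v = - \frac{5332193}{46480}$ ($v = - \frac{8417}{19920} + \frac{9601}{-52 - 32} = \left(-8417\right) \frac{1}{19920} + \frac{9601}{-84} = - \frac{8417}{19920} + 9601 \left(- \frac{1}{84}\right) = - \frac{8417}{19920} - \frac{9601}{84} = - \frac{5332193}{46480} \approx -114.72$)
$20640 - v = 20640 - - \frac{5332193}{46480} = 20640 + \frac{5332193}{46480} = \frac{964679393}{46480}$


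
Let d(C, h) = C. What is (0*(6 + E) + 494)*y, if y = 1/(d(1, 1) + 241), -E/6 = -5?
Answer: 247/121 ≈ 2.0413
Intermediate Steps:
E = 30 (E = -6*(-5) = 30)
y = 1/242 (y = 1/(1 + 241) = 1/242 ≈ 0.0041322)
(0*(6 + E) + 494)*y = (0*(6 + 30) + 494)*(1/242) = (0*36 + 494)*(1/242) = (0 + 494)*(1/242) = 494*(1/242) = 247/121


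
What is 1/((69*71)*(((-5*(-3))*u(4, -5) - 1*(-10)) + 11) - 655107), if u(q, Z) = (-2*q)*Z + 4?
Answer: 1/2681112 ≈ 3.7298e-7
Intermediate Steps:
u(q, Z) = 4 - 2*Z*q (u(q, Z) = -2*Z*q + 4 = 4 - 2*Z*q)
1/((69*71)*(((-5*(-3))*u(4, -5) - 1*(-10)) + 11) - 655107) = 1/((69*71)*(((-5*(-3))*(4 - 2*(-5)*4) - 1*(-10)) + 11) - 655107) = 1/(4899*((15*(4 + 40) + 10) + 11) - 655107) = 1/(4899*((15*44 + 10) + 11) - 655107) = 1/(4899*((660 + 10) + 11) - 655107) = 1/(4899*(670 + 11) - 655107) = 1/(4899*681 - 655107) = 1/(3336219 - 655107) = 1/2681112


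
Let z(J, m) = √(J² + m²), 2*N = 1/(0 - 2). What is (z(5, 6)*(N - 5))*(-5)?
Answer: 105*√61/4 ≈ 205.02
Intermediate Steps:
N = -¼ (N = 1/(2*(0 - 2)) = (½)/(-2) = (½)*(-½) = -¼ ≈ -0.25000)
(z(5, 6)*(N - 5))*(-5) = (√(5² + 6²)*(-¼ - 5))*(-5) = (√(25 + 36)*(-21/4))*(-5) = (√61*(-21/4))*(-5) = -21*√61/4*(-5) = 105*√61/4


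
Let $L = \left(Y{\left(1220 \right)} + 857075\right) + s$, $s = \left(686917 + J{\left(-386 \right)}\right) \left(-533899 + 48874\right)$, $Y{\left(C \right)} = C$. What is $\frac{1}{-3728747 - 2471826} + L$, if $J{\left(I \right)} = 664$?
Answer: $- \frac{2067848412181599791}{6200573} \approx -3.3349 \cdot 10^{11}$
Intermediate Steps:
$s = -333493974525$ ($s = \left(686917 + 664\right) \left(-533899 + 48874\right) = 687581 \left(-485025\right) = -333493974525$)
$L = -333493116230$ ($L = \left(1220 + 857075\right) - 333493974525 = 858295 - 333493974525 = -333493116230$)
$\frac{1}{-3728747 - 2471826} + L = \frac{1}{-3728747 - 2471826} - 333493116230 = \frac{1}{-6200573} - 333493116230 = - \frac{1}{6200573} - 333493116230 = - \frac{2067848412181599791}{6200573}$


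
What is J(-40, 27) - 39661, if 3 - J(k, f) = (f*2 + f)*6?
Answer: -40144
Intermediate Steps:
J(k, f) = 3 - 18*f (J(k, f) = 3 - (f*2 + f)*6 = 3 - (2*f + f)*6 = 3 - 3*f*6 = 3 - 18*f)
J(-40, 27) - 39661 = (3 - 18*27) - 39661 = (3 - 486) - 39661 = -483 - 39661 = -40144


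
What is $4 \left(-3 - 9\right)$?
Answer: $-48$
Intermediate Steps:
$4 \left(-3 - 9\right) = 4 \left(-12\right) = -48$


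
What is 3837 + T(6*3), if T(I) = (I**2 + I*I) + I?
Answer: 4503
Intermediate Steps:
T(I) = I + 2*I**2 (T(I) = (I**2 + I**2) + I = 2*I**2 + I = I + 2*I**2)
3837 + T(6*3) = 3837 + (6*3)*(1 + 2*(6*3)) = 3837 + 18*(1 + 2*18) = 3837 + 18*(1 + 36) = 3837 + 18*37 = 3837 + 666 = 4503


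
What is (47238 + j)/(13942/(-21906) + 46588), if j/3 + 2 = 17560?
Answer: 1094336136/510271393 ≈ 2.1446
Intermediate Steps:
j = 52674 (j = -6 + 3*17560 = -6 + 52680 = 52674)
(47238 + j)/(13942/(-21906) + 46588) = (47238 + 52674)/(13942/(-21906) + 46588) = 99912/(13942*(-1/21906) + 46588) = 99912/(-6971/10953 + 46588) = 99912/(510271393/10953) = 99912*(10953/510271393) = 1094336136/510271393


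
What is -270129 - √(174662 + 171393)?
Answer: -270129 - √346055 ≈ -2.7072e+5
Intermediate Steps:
-270129 - √(174662 + 171393) = -270129 - √346055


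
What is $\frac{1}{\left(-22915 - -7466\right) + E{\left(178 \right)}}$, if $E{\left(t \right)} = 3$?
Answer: $- \frac{1}{15446} \approx -6.4742 \cdot 10^{-5}$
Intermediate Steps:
$\frac{1}{\left(-22915 - -7466\right) + E{\left(178 \right)}} = \frac{1}{\left(-22915 - -7466\right) + 3} = \frac{1}{\left(-22915 + 7466\right) + 3} = \frac{1}{-15449 + 3} = \frac{1}{-15446} = - \frac{1}{15446}$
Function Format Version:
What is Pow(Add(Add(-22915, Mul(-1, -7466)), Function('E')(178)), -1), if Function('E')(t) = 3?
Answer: Rational(-1, 15446) ≈ -6.4742e-5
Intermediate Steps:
Pow(Add(Add(-22915, Mul(-1, -7466)), Function('E')(178)), -1) = Pow(Add(Add(-22915, Mul(-1, -7466)), 3), -1) = Pow(Add(Add(-22915, 7466), 3), -1) = Pow(Add(-15449, 3), -1) = Pow(-15446, -1) = Rational(-1, 15446)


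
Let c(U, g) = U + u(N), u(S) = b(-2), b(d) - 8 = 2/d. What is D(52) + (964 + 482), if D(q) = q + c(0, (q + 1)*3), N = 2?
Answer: 1505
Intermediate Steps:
b(d) = 8 + 2/d
u(S) = 7 (u(S) = 8 + 2/(-2) = 8 + 2*(-½) = 8 - 1 = 7)
c(U, g) = 7 + U (c(U, g) = U + 7 = 7 + U)
D(q) = 7 + q (D(q) = q + (7 + 0) = q + 7 = 7 + q)
D(52) + (964 + 482) = (7 + 52) + (964 + 482) = 59 + 1446 = 1505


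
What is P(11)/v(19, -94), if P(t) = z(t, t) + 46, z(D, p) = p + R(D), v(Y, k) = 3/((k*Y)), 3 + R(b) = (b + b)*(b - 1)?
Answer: -489364/3 ≈ -1.6312e+5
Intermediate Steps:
R(b) = -3 + 2*b*(-1 + b) (R(b) = -3 + (b + b)*(b - 1) = -3 + (2*b)*(-1 + b) = -3 + 2*b*(-1 + b))
v(Y, k) = 3/(Y*k) (v(Y, k) = 3/((Y*k)) = 3*(1/(Y*k)) = 3/(Y*k))
z(D, p) = -3 + p - 2*D + 2*D² (z(D, p) = p + (-3 - 2*D + 2*D²) = -3 + p - 2*D + 2*D²)
P(t) = 43 - t + 2*t² (P(t) = (-3 + t - 2*t + 2*t²) + 46 = (-3 - t + 2*t²) + 46 = 43 - t + 2*t²)
P(11)/v(19, -94) = (43 - 1*11 + 2*11²)/((3/(19*(-94)))) = (43 - 11 + 2*121)/((3*(1/19)*(-1/94))) = (43 - 11 + 242)/(-3/1786) = 274*(-1786/3) = -489364/3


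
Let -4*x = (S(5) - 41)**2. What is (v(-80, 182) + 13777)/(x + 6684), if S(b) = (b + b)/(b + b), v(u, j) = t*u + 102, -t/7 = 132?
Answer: 87799/6284 ≈ 13.972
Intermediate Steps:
t = -924 (t = -7*132 = -924)
v(u, j) = 102 - 924*u (v(u, j) = -924*u + 102 = 102 - 924*u)
S(b) = 1 (S(b) = (2*b)/((2*b)) = (2*b)*(1/(2*b)) = 1)
x = -400 (x = -(1 - 41)**2/4 = -1/4*(-40)**2 = -1/4*1600 = -400)
(v(-80, 182) + 13777)/(x + 6684) = ((102 - 924*(-80)) + 13777)/(-400 + 6684) = ((102 + 73920) + 13777)/6284 = (74022 + 13777)*(1/6284) = 87799*(1/6284) = 87799/6284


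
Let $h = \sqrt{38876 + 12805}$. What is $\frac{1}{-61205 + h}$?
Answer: $- \frac{61205}{3746000344} - \frac{\sqrt{51681}}{3746000344} \approx -1.6399 \cdot 10^{-5}$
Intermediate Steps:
$h = \sqrt{51681} \approx 227.33$
$\frac{1}{-61205 + h} = \frac{1}{-61205 + \sqrt{51681}}$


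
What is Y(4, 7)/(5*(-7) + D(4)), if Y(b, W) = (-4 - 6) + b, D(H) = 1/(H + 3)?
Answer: 21/122 ≈ 0.17213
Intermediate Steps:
D(H) = 1/(3 + H)
Y(b, W) = -10 + b
Y(4, 7)/(5*(-7) + D(4)) = (-10 + 4)/(5*(-7) + 1/(3 + 4)) = -6/(-35 + 1/7) = -6/(-35 + ⅐) = -6/(-244/7) = -6*(-7/244) = 21/122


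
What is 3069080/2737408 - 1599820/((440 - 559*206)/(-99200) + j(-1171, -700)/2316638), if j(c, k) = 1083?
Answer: -31450689534081850564295/22742577721571808 ≈ -1.3829e+6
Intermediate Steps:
3069080/2737408 - 1599820/((440 - 559*206)/(-99200) + j(-1171, -700)/2316638) = 3069080/2737408 - 1599820/((440 - 559*206)/(-99200) + 1083/2316638) = 3069080*(1/2737408) - 1599820/((440 - 115154)*(-1/99200) + 1083*(1/2316638)) = 383635/342176 - 1599820/(-114714*(-1/99200) + 1083/2316638) = 383635/342176 - 1599820/(57357/49600 + 1083/2316638) = 383635/342176 - 1599820/66464561283/57452622400 = 383635/342176 - 1599820*57452622400/66464561283 = 383635/342176 - 91913854367968000/66464561283 = -31450689534081850564295/22742577721571808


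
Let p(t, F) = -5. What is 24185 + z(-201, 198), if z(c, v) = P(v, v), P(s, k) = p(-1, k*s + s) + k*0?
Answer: 24180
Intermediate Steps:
P(s, k) = -5 (P(s, k) = -5 + k*0 = -5 + 0 = -5)
z(c, v) = -5
24185 + z(-201, 198) = 24185 - 5 = 24180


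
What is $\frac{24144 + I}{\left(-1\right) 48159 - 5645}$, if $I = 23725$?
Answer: $- \frac{47869}{53804} \approx -0.88969$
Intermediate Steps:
$\frac{24144 + I}{\left(-1\right) 48159 - 5645} = \frac{24144 + 23725}{\left(-1\right) 48159 - 5645} = \frac{47869}{-48159 - 5645} = \frac{47869}{-53804} = 47869 \left(- \frac{1}{53804}\right) = - \frac{47869}{53804}$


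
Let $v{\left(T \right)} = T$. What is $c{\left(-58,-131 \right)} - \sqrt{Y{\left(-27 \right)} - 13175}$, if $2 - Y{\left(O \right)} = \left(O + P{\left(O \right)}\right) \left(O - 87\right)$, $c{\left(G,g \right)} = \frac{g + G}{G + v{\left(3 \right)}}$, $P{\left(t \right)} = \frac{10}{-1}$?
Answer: $\frac{189}{55} - i \sqrt{17391} \approx 3.4364 - 131.88 i$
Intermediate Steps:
$P{\left(t \right)} = -10$ ($P{\left(t \right)} = 10 \left(-1\right) = -10$)
$c{\left(G,g \right)} = \frac{G + g}{3 + G}$ ($c{\left(G,g \right)} = \frac{g + G}{G + 3} = \frac{G + g}{3 + G}$)
$Y{\left(O \right)} = 2 - \left(-87 + O\right) \left(-10 + O\right)$ ($Y{\left(O \right)} = 2 - \left(O - 10\right) \left(O - 87\right) = 2 - \left(-10 + O\right) \left(-87 + O\right) = 2 - \left(-87 + O\right) \left(-10 + O\right)$)
$c{\left(-58,-131 \right)} - \sqrt{Y{\left(-27 \right)} - 13175} = \frac{-58 - 131}{3 - 58} - \sqrt{\left(-868 - \left(-27\right)^{2} + 97 \left(-27\right)\right) - 13175} = \frac{1}{-55} \left(-189\right) - \sqrt{\left(-868 - 729 - 2619\right) - 13175} = \left(- \frac{1}{55}\right) \left(-189\right) - \sqrt{\left(-868 - 729 - 2619\right) - 13175} = \frac{189}{55} - \sqrt{-4216 - 13175} = \frac{189}{55} - \sqrt{-17391} = \frac{189}{55} - i \sqrt{17391}$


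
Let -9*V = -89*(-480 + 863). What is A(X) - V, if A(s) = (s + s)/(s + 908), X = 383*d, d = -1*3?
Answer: -8194285/2169 ≈ -3777.9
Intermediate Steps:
d = -3
V = 34087/9 (V = -(-89)*(-480 + 863)/9 = -(-89)*383/9 = -⅑*(-34087) = 34087/9 ≈ 3787.4)
X = -1149 (X = 383*(-3) = -1149)
A(s) = 2*s/(908 + s) (A(s) = (2*s)/(908 + s) = 2*s/(908 + s))
A(X) - V = 2*(-1149)/(908 - 1149) - 1*34087/9 = 2*(-1149)/(-241) - 34087/9 = 2*(-1149)*(-1/241) - 34087/9 = 2298/241 - 34087/9 = -8194285/2169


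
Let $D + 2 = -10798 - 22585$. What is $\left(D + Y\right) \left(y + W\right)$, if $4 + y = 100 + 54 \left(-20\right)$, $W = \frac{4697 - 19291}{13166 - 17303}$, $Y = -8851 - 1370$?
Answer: $\frac{176875267684}{4137} \approx 4.2754 \cdot 10^{7}$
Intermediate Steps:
$Y = -10221$
$W = \frac{14594}{4137}$ ($W = - \frac{14594}{-4137} = \left(-14594\right) \left(- \frac{1}{4137}\right) = \frac{14594}{4137} \approx 3.5277$)
$y = -984$ ($y = -4 + \left(100 + 54 \left(-20\right)\right) = -4 + \left(100 - 1080\right) = -4 - 980 = -984$)
$D = -33385$ ($D = -2 - 33383 = -33385$)
$\left(D + Y\right) \left(y + W\right) = \left(-33385 - 10221\right) \left(-984 + \frac{14594}{4137}\right) = \left(-43606\right) \left(- \frac{4056214}{4137}\right) = \frac{176875267684}{4137}$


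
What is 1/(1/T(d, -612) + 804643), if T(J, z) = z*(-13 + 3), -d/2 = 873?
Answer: 6120/4924415161 ≈ 1.2428e-6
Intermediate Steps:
d = -1746 (d = -2*873 = -1746)
T(J, z) = -10*z (T(J, z) = z*(-10) = -10*z)
1/(1/T(d, -612) + 804643) = 1/(1/(-10*(-612)) + 804643) = 1/(1/6120 + 804643) = 1/(4924415161/6120) = 6120/4924415161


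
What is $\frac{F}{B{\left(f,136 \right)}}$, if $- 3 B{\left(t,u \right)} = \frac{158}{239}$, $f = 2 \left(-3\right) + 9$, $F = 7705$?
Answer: $- \frac{5524485}{158} \approx -34965.0$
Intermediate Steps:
$f = 3$ ($f = -6 + 9 = 3$)
$B{\left(t,u \right)} = - \frac{158}{717}$ ($B{\left(t,u \right)} = - \frac{158 \cdot \frac{1}{239}}{3} = \left(- \frac{1}{3}\right) \frac{158}{239} = - \frac{158}{717}$)
$\frac{F}{B{\left(f,136 \right)}} = \frac{7705}{- \frac{158}{717}} = 7705 \left(- \frac{717}{158}\right) = - \frac{5524485}{158}$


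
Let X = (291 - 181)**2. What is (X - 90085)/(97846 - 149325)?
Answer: 77985/51479 ≈ 1.5149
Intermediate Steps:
X = 12100 (X = 110**2 = 12100)
(X - 90085)/(97846 - 149325) = (12100 - 90085)/(97846 - 149325) = -77985/(-51479) = -77985*(-1/51479) = 77985/51479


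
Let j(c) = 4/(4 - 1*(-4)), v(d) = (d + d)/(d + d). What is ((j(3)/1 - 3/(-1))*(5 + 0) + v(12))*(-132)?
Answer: -2442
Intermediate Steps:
v(d) = 1 (v(d) = (2*d)/((2*d)) = (2*d)*(1/(2*d)) = 1)
j(c) = 1/2 (j(c) = 4/(4 + 4) = 4/8 = 4*(1/8) = 1/2)
((j(3)/1 - 3/(-1))*(5 + 0) + v(12))*(-132) = (((1/2)/1 - 3/(-1))*(5 + 0) + 1)*(-132) = (((1/2)*1 - 3*(-1))*5 + 1)*(-132) = ((1/2 + 3)*5 + 1)*(-132) = ((7/2)*5 + 1)*(-132) = (35/2 + 1)*(-132) = (37/2)*(-132) = -2442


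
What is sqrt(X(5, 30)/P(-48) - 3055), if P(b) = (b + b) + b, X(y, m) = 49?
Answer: I*sqrt(439969)/12 ≈ 55.275*I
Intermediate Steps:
P(b) = 3*b (P(b) = 2*b + b = 3*b)
sqrt(X(5, 30)/P(-48) - 3055) = sqrt(49/((3*(-48))) - 3055) = sqrt(49/(-144) - 3055) = sqrt(49*(-1/144) - 3055) = sqrt(-49/144 - 3055) = sqrt(-439969/144) = I*sqrt(439969)/12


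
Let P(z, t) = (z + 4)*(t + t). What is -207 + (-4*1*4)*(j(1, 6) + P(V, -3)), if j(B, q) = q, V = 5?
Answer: 561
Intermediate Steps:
P(z, t) = 2*t*(4 + z) (P(z, t) = (4 + z)*(2*t) = 2*t*(4 + z))
-207 + (-4*1*4)*(j(1, 6) + P(V, -3)) = -207 + (-4*1*4)*(6 + 2*(-3)*(4 + 5)) = -207 + (-4*4)*(6 + 2*(-3)*9) = -207 - 16*(6 - 54) = -207 - 16*(-48) = -207 + 768 = 561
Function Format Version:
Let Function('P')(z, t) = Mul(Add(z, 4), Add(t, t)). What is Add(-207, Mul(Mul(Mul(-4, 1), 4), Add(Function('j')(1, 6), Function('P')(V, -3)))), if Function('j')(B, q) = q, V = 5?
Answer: 561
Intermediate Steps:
Function('P')(z, t) = Mul(2, t, Add(4, z)) (Function('P')(z, t) = Mul(Add(4, z), Mul(2, t)) = Mul(2, t, Add(4, z)))
Add(-207, Mul(Mul(Mul(-4, 1), 4), Add(Function('j')(1, 6), Function('P')(V, -3)))) = Add(-207, Mul(Mul(Mul(-4, 1), 4), Add(6, Mul(2, -3, Add(4, 5))))) = Add(-207, Mul(Mul(-4, 4), Add(6, Mul(2, -3, 9)))) = Add(-207, Mul(-16, Add(6, -54))) = Add(-207, Mul(-16, -48)) = Add(-207, 768) = 561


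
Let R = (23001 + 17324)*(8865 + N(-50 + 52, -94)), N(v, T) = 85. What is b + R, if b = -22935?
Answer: 360885815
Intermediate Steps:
R = 360908750 (R = (23001 + 17324)*(8865 + 85) = 40325*8950 = 360908750)
b + R = -22935 + 360908750 = 360885815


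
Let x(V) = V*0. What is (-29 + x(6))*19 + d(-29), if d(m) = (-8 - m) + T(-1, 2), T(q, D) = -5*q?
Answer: -525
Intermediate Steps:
x(V) = 0
d(m) = -3 - m (d(m) = (-8 - m) - 5*(-1) = (-8 - m) + 5 = -3 - m)
(-29 + x(6))*19 + d(-29) = (-29 + 0)*19 + (-3 - 1*(-29)) = -29*19 + (-3 + 29) = -551 + 26 = -525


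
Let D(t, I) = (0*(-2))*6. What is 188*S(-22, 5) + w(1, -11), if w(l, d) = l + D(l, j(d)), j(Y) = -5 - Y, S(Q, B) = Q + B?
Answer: -3195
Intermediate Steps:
S(Q, B) = B + Q
D(t, I) = 0 (D(t, I) = 0*6 = 0)
w(l, d) = l (w(l, d) = l + 0 = l)
188*S(-22, 5) + w(1, -11) = 188*(5 - 22) + 1 = 188*(-17) + 1 = -3196 + 1 = -3195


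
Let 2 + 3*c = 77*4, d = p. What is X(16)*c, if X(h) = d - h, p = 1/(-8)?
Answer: -6579/4 ≈ -1644.8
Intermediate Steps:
p = -⅛ ≈ -0.12500
d = -⅛ ≈ -0.12500
X(h) = -⅛ - h
c = 102 (c = -⅔ + (77*4)/3 = -⅔ + (⅓)*308 = -⅔ + 308/3 = 102)
X(16)*c = (-⅛ - 1*16)*102 = (-⅛ - 16)*102 = -129/8*102 = -6579/4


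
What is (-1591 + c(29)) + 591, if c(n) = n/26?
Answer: -25971/26 ≈ -998.88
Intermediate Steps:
c(n) = n/26 (c(n) = n*(1/26) = n/26)
(-1591 + c(29)) + 591 = (-1591 + (1/26)*29) + 591 = (-1591 + 29/26) + 591 = -41337/26 + 591 = -25971/26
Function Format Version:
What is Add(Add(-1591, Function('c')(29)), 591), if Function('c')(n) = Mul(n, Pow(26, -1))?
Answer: Rational(-25971, 26) ≈ -998.88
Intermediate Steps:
Function('c')(n) = Mul(Rational(1, 26), n) (Function('c')(n) = Mul(n, Rational(1, 26)) = Mul(Rational(1, 26), n))
Add(Add(-1591, Function('c')(29)), 591) = Add(Add(-1591, Mul(Rational(1, 26), 29)), 591) = Add(Add(-1591, Rational(29, 26)), 591) = Add(Rational(-41337, 26), 591) = Rational(-25971, 26)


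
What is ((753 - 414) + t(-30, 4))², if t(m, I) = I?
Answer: 117649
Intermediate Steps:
((753 - 414) + t(-30, 4))² = ((753 - 414) + 4)² = (339 + 4)² = 343² = 117649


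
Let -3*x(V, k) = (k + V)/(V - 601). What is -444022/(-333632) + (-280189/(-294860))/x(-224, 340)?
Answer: 1540939141447/71321680352 ≈ 21.605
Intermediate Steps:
x(V, k) = -(V + k)/(3*(-601 + V)) (x(V, k) = -(k + V)/(3*(V - 601)) = -(V + k)/(3*(-601 + V)))
-444022/(-333632) + (-280189/(-294860))/x(-224, 340) = -444022/(-333632) + (-280189/(-294860))/(((-1*(-224) - 1*340)/(3*(-601 - 224)))) = -444022*(-1/333632) + (-280189*(-1/294860))/(((⅓)*(224 - 340)/(-825))) = 222011/166816 + 280189/(294860*(((⅓)*(-1/825)*(-116)))) = 222011/166816 + 280189/(294860*(116/2475)) = 222011/166816 + (280189/294860)*(2475/116) = 222011/166816 + 138693555/6840752 = 1540939141447/71321680352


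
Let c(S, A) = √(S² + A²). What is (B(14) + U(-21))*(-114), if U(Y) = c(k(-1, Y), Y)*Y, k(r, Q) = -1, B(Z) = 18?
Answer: -2052 + 2394*√442 ≈ 48279.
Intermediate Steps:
c(S, A) = √(A² + S²)
U(Y) = Y*√(1 + Y²) (U(Y) = √(Y² + (-1)²)*Y = √(Y² + 1)*Y = √(1 + Y²)*Y = Y*√(1 + Y²))
(B(14) + U(-21))*(-114) = (18 - 21*√(1 + (-21)²))*(-114) = (18 - 21*√(1 + 441))*(-114) = (18 - 21*√442)*(-114) = -2052 + 2394*√442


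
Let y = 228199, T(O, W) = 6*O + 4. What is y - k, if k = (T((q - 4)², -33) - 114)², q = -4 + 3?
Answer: 226599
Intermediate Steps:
q = -1
T(O, W) = 4 + 6*O
k = 1600 (k = ((4 + 6*(-1 - 4)²) - 114)² = ((4 + 6*(-5)²) - 114)² = ((4 + 6*25) - 114)² = ((4 + 150) - 114)² = (154 - 114)² = 40² = 1600)
y - k = 228199 - 1*1600 = 228199 - 1600 = 226599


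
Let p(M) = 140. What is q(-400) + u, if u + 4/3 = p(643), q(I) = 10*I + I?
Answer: -12784/3 ≈ -4261.3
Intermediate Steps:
q(I) = 11*I
u = 416/3 (u = -4/3 + 140 = 416/3 ≈ 138.67)
q(-400) + u = 11*(-400) + 416/3 = -4400 + 416/3 = -12784/3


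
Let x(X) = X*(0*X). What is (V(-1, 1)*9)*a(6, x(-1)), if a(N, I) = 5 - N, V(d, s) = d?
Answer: 9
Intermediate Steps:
x(X) = 0 (x(X) = X*0 = 0)
(V(-1, 1)*9)*a(6, x(-1)) = (-1*9)*(5 - 1*6) = -9*(5 - 6) = -9*(-1) = 9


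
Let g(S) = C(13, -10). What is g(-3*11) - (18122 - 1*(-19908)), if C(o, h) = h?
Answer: -38040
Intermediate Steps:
g(S) = -10
g(-3*11) - (18122 - 1*(-19908)) = -10 - (18122 - 1*(-19908)) = -10 - (18122 + 19908) = -10 - 1*38030 = -10 - 38030 = -38040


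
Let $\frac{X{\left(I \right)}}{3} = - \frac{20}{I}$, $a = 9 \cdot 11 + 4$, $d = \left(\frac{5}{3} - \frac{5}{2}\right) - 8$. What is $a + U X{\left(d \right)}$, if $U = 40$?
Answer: $\frac{19859}{53} \approx 374.7$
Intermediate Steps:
$d = - \frac{53}{6}$ ($d = \left(5 \cdot \frac{1}{3} - \frac{5}{2}\right) - 8 = \left(\frac{5}{3} - \frac{5}{2}\right) - 8 = - \frac{5}{6} - 8 = - \frac{53}{6} \approx -8.8333$)
$a = 103$ ($a = 99 + 4 = 103$)
$X{\left(I \right)} = - \frac{60}{I}$ ($X{\left(I \right)} = 3 \left(- \frac{20}{I}\right) = - \frac{60}{I}$)
$a + U X{\left(d \right)} = 103 + 40 \left(- \frac{60}{- \frac{53}{6}}\right) = 103 + 40 \left(\left(-60\right) \left(- \frac{6}{53}\right)\right) = 103 + 40 \cdot \frac{360}{53} = 103 + \frac{14400}{53} = \frac{19859}{53}$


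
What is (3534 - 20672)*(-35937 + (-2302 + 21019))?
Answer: 295116360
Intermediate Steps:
(3534 - 20672)*(-35937 + (-2302 + 21019)) = -17138*(-35937 + 18717) = -17138*(-17220) = 295116360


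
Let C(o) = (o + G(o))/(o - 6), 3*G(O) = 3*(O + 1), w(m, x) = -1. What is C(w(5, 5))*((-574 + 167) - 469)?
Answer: -876/7 ≈ -125.14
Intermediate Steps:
G(O) = 1 + O (G(O) = (3*(O + 1))/3 = (3*(1 + O))/3 = (3 + 3*O)/3 = 1 + O)
C(o) = (1 + 2*o)/(-6 + o) (C(o) = (o + (1 + o))/(o - 6) = (1 + 2*o)/(-6 + o))
C(w(5, 5))*((-574 + 167) - 469) = ((1 + 2*(-1))/(-6 - 1))*((-574 + 167) - 469) = ((1 - 2)/(-7))*(-407 - 469) = -⅐*(-1)*(-876) = (⅐)*(-876) = -876/7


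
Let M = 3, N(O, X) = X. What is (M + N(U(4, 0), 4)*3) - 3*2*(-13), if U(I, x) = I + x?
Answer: 93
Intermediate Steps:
(M + N(U(4, 0), 4)*3) - 3*2*(-13) = (3 + 4*3) - 3*2*(-13) = (3 + 12) - 6*(-13) = 15 + 78 = 93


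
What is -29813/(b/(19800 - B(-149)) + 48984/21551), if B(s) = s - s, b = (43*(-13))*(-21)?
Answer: -4240499755800/407623463 ≈ -10403.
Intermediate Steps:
b = 11739 (b = -559*(-21) = 11739)
B(s) = 0
-29813/(b/(19800 - B(-149)) + 48984/21551) = -29813/(11739/(19800 - 1*0) + 48984/21551) = -29813/(11739/(19800 + 0) + 48984*(1/21551)) = -29813/(11739/19800 + 48984/21551) = -29813/(11739*(1/19800) + 48984/21551) = -29813/(3913/6600 + 48984/21551) = -29813/407623463/142236600 = -29813*142236600/407623463 = -4240499755800/407623463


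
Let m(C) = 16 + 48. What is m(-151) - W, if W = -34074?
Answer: 34138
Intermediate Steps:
m(C) = 64
m(-151) - W = 64 - 1*(-34074) = 64 + 34074 = 34138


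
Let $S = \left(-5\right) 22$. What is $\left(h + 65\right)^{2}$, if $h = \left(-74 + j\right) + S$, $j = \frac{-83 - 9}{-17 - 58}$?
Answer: $\frac{78021889}{5625} \approx 13871.0$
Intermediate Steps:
$S = -110$
$j = \frac{92}{75}$ ($j = - \frac{92}{-75} = \left(-92\right) \left(- \frac{1}{75}\right) = \frac{92}{75} \approx 1.2267$)
$h = - \frac{13708}{75}$ ($h = \left(-74 + \frac{92}{75}\right) - 110 = - \frac{5458}{75} - 110 = - \frac{13708}{75} \approx -182.77$)
$\left(h + 65\right)^{2} = \left(- \frac{13708}{75} + 65\right)^{2} = \left(- \frac{8833}{75}\right)^{2} = \frac{78021889}{5625}$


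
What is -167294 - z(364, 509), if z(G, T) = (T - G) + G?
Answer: -167803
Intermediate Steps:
z(G, T) = T
-167294 - z(364, 509) = -167294 - 1*509 = -167294 - 509 = -167803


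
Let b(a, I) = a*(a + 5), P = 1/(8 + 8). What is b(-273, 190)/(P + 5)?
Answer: 390208/27 ≈ 14452.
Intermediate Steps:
P = 1/16 ≈ 0.062500
b(a, I) = a*(5 + a)
b(-273, 190)/(P + 5) = (-273*(5 - 273))/(1/16 + 5) = (-273*(-268))/(81/16) = 73164*(16/81) = 390208/27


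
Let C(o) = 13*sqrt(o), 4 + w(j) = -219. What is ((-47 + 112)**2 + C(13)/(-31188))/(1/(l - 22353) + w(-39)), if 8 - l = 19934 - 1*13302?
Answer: -122427825/6461872 + 125567*sqrt(13)/67177621312 ≈ -18.946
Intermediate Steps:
w(j) = -223 (w(j) = -4 - 219 = -223)
l = -6624 (l = 8 - (19934 - 1*13302) = 8 - (19934 - 13302) = 8 - 1*6632 = 8 - 6632 = -6624)
((-47 + 112)**2 + C(13)/(-31188))/(1/(l - 22353) + w(-39)) = ((-47 + 112)**2 + (13*sqrt(13))/(-31188))/(1/(-6624 - 22353) - 223) = (65**2 + (13*sqrt(13))*(-1/31188))/(1/(-28977) - 223) = (4225 - 13*sqrt(13)/31188)/(-1/28977 - 223) = (4225 - 13*sqrt(13)/31188)/(-6461872/28977) = (4225 - 13*sqrt(13)/31188)*(-28977/6461872) = -122427825/6461872 + 125567*sqrt(13)/67177621312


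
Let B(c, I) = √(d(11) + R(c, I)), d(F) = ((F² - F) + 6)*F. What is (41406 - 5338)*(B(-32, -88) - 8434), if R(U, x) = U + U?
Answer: -304197512 + 72136*√303 ≈ -3.0294e+8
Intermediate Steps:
R(U, x) = 2*U
d(F) = F*(6 + F² - F) (d(F) = (6 + F² - F)*F = F*(6 + F² - F))
B(c, I) = √(1276 + 2*c) (B(c, I) = √(11*(6 + 11² - 1*11) + 2*c) = √(11*(6 + 121 - 11) + 2*c) = √(11*116 + 2*c) = √(1276 + 2*c))
(41406 - 5338)*(B(-32, -88) - 8434) = (41406 - 5338)*(√(1276 + 2*(-32)) - 8434) = 36068*(√(1276 - 64) - 8434) = 36068*(√1212 - 8434) = 36068*(2*√303 - 8434) = 36068*(-8434 + 2*√303) = -304197512 + 72136*√303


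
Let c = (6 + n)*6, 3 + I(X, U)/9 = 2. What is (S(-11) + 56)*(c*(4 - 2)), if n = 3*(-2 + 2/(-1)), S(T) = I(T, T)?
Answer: -3384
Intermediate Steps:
I(X, U) = -9 (I(X, U) = -27 + 9*2 = -27 + 18 = -9)
S(T) = -9
n = -12 (n = 3*(-2 + 2*(-1)) = 3*(-2 - 2) = 3*(-4) = -12)
c = -36 (c = (6 - 12)*6 = -6*6 = -36)
(S(-11) + 56)*(c*(4 - 2)) = (-9 + 56)*(-36*(4 - 2)) = 47*(-36*2) = 47*(-72) = -3384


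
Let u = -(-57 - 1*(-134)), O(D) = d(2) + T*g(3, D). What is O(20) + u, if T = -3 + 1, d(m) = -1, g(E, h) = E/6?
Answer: -79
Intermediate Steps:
g(E, h) = E/6 (g(E, h) = E*(⅙) = E/6)
T = -2
O(D) = -2 (O(D) = -1 - 3/3 = -1 - 2*½ = -1 - 1 = -2)
u = -77 (u = -(-57 + 134) = -1*77 = -77)
O(20) + u = -2 - 77 = -79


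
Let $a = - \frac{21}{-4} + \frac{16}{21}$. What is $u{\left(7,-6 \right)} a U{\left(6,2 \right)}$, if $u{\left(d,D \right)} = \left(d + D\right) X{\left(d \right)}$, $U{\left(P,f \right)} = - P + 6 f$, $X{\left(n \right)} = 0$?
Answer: $0$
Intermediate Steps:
$u{\left(d,D \right)} = 0$ ($u{\left(d,D \right)} = \left(d + D\right) 0 = \left(D + d\right) 0 = 0$)
$a = \frac{505}{84}$ ($a = \left(-21\right) \left(- \frac{1}{4}\right) + 16 \cdot \frac{1}{21} = \frac{21}{4} + \frac{16}{21} = \frac{505}{84} \approx 6.0119$)
$u{\left(7,-6 \right)} a U{\left(6,2 \right)} = 0 \cdot \frac{505}{84} \left(\left(-1\right) 6 + 6 \cdot 2\right) = 0 \left(-6 + 12\right) = 0 \cdot 6 = 0$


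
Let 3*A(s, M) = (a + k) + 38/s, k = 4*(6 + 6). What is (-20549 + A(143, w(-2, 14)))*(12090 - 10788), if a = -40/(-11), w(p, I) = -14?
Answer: -3822714966/143 ≈ -2.6732e+7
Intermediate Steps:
k = 48 (k = 4*12 = 48)
a = 40/11 (a = -40*(-1/11) = 40/11 ≈ 3.6364)
A(s, M) = 568/33 + 38/(3*s) (A(s, M) = ((40/11 + 48) + 38/s)/3 = (568/11 + 38/s)/3 = 568/33 + 38/(3*s))
(-20549 + A(143, w(-2, 14)))*(12090 - 10788) = (-20549 + (2/33)*(209 + 284*143)/143)*(12090 - 10788) = (-20549 + (2/33)*(1/143)*(209 + 40612))*1302 = (-20549 + (2/33)*(1/143)*40821)*1302 = (-20549 + 2474/143)*1302 = -2936033/143*1302 = -3822714966/143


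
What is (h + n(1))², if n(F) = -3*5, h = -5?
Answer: 400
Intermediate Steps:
n(F) = -15
(h + n(1))² = (-5 - 15)² = (-20)² = 400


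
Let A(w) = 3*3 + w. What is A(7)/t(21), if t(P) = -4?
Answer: -4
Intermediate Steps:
A(w) = 9 + w
A(7)/t(21) = (9 + 7)/(-4) = 16*(-1/4) = -4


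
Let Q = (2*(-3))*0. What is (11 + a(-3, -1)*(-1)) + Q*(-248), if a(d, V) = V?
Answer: 12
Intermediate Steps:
Q = 0 (Q = -6*0 = 0)
(11 + a(-3, -1)*(-1)) + Q*(-248) = (11 - 1*(-1)) + 0*(-248) = (11 + 1) + 0 = 12 + 0 = 12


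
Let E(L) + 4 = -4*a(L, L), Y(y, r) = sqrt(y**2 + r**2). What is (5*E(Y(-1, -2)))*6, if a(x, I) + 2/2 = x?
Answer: -120*sqrt(5) ≈ -268.33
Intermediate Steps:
a(x, I) = -1 + x
Y(y, r) = sqrt(r**2 + y**2)
E(L) = -4*L (E(L) = -4 - 4*(-1 + L) = -4 + (4 - 4*L) = -4*L)
(5*E(Y(-1, -2)))*6 = (5*(-4*sqrt((-2)**2 + (-1)**2)))*6 = (5*(-4*sqrt(4 + 1)))*6 = (5*(-4*sqrt(5)))*6 = -20*sqrt(5)*6 = -120*sqrt(5)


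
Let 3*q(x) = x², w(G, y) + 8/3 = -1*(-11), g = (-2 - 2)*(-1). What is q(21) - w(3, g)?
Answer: 416/3 ≈ 138.67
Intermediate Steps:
g = 4 (g = -4*(-1) = 4)
w(G, y) = 25/3 (w(G, y) = -8/3 - 1*(-11) = -8/3 + 11 = 25/3)
q(x) = x²/3
q(21) - w(3, g) = (⅓)*21² - 1*25/3 = (⅓)*441 - 25/3 = 147 - 25/3 = 416/3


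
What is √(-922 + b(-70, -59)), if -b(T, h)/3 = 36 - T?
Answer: 2*I*√310 ≈ 35.214*I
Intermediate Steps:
b(T, h) = -108 + 3*T (b(T, h) = -3*(36 - T) = -108 + 3*T)
√(-922 + b(-70, -59)) = √(-922 + (-108 + 3*(-70))) = √(-922 + (-108 - 210)) = √(-922 - 318) = √(-1240) = 2*I*√310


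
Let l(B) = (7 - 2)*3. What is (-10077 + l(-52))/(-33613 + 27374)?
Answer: 10062/6239 ≈ 1.6128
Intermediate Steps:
l(B) = 15 (l(B) = 5*3 = 15)
(-10077 + l(-52))/(-33613 + 27374) = (-10077 + 15)/(-33613 + 27374) = -10062/(-6239) = -10062*(-1/6239) = 10062/6239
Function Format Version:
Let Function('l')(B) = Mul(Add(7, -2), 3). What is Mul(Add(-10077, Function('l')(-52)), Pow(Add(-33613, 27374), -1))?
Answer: Rational(10062, 6239) ≈ 1.6128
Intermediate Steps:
Function('l')(B) = 15 (Function('l')(B) = Mul(5, 3) = 15)
Mul(Add(-10077, Function('l')(-52)), Pow(Add(-33613, 27374), -1)) = Mul(Add(-10077, 15), Pow(Add(-33613, 27374), -1)) = Mul(-10062, Pow(-6239, -1)) = Mul(-10062, Rational(-1, 6239)) = Rational(10062, 6239)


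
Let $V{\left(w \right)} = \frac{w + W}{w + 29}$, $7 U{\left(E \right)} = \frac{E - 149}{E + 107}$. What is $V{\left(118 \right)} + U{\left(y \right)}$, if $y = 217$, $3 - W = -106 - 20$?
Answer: $\frac{6788}{3969} \approx 1.7103$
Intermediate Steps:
$W = 129$ ($W = 3 - \left(-106 - 20\right) = 3 - -126 = 3 + 126 = 129$)
$U{\left(E \right)} = \frac{-149 + E}{7 \left(107 + E\right)}$ ($U{\left(E \right)} = \frac{\left(E - 149\right) \frac{1}{E + 107}}{7} = \frac{\left(-149 + E\right) \frac{1}{107 + E}}{7} = \frac{\frac{1}{107 + E} \left(-149 + E\right)}{7} = \frac{-149 + E}{7 \left(107 + E\right)}$)
$V{\left(w \right)} = \frac{129 + w}{29 + w}$ ($V{\left(w \right)} = \frac{w + 129}{w + 29} = \frac{129 + w}{29 + w}$)
$V{\left(118 \right)} + U{\left(y \right)} = \frac{129 + 118}{29 + 118} + \frac{-149 + 217}{7 \left(107 + 217\right)} = \frac{1}{147} \cdot 247 + \frac{1}{7} \cdot \frac{1}{324} \cdot 68 = \frac{247}{147} + \frac{17}{567} = \frac{6788}{3969}$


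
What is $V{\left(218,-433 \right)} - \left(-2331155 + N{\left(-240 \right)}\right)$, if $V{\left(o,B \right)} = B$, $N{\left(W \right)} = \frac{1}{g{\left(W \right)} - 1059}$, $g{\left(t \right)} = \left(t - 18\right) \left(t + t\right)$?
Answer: $\frac{286168377881}{122781} \approx 2.3307 \cdot 10^{6}$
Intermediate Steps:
$g{\left(t \right)} = 2 t \left(-18 + t\right)$ ($g{\left(t \right)} = \left(-18 + t\right) 2 t = 2 t \left(-18 + t\right)$)
$N{\left(W \right)} = \frac{1}{-1059 + 2 W \left(-18 + W\right)}$ ($N{\left(W \right)} = \frac{1}{2 W \left(-18 + W\right) - 1059} = \frac{1}{-1059 + 2 W \left(-18 + W\right)}$)
$V{\left(218,-433 \right)} - \left(-2331155 + N{\left(-240 \right)}\right) = -433 + \left(2331155 - \frac{1}{-1059 + 2 \left(-240\right) \left(-18 - 240\right)}\right) = -433 + \left(2331155 - \frac{1}{-1059 + 2 \left(-240\right) \left(-258\right)}\right) = -433 + \left(2331155 - \frac{1}{-1059 + 123840}\right) = -433 + \left(2331155 - \frac{1}{122781}\right) = -433 + \frac{286221542054}{122781} = \frac{286168377881}{122781}$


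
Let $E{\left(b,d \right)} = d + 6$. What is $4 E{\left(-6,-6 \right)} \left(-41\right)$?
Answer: $0$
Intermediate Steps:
$E{\left(b,d \right)} = 6 + d$
$4 E{\left(-6,-6 \right)} \left(-41\right) = 4 \left(6 - 6\right) \left(-41\right) = 4 \cdot 0 \left(-41\right) = 0 \left(-41\right) = 0$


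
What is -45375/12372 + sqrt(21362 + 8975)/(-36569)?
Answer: -15125/4124 - sqrt(30337)/36569 ≈ -3.6723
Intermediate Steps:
-45375/12372 + sqrt(21362 + 8975)/(-36569) = -45375*1/12372 + sqrt(30337)*(-1/36569) = -15125/4124 - sqrt(30337)/36569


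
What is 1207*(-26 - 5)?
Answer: -37417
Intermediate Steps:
1207*(-26 - 5) = 1207*(-31) = -37417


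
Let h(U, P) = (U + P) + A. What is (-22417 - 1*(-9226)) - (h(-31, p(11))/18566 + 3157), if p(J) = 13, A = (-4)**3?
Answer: -151758443/9283 ≈ -16348.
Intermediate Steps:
A = -64
h(U, P) = -64 + P + U (h(U, P) = (U + P) - 64 = (P + U) - 64 = -64 + P + U)
(-22417 - 1*(-9226)) - (h(-31, p(11))/18566 + 3157) = (-22417 - 1*(-9226)) - ((-64 + 13 - 31)/18566 + 3157) = (-22417 + 9226) - (-82*1/18566 + 3157) = -13191 - (-41/9283 + 3157) = -13191 - 1*29306390/9283 = -13191 - 29306390/9283 = -151758443/9283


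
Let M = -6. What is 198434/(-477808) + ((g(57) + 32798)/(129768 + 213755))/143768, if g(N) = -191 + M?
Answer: -306255198475549/737431168355516 ≈ -0.41530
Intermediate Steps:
g(N) = -197 (g(N) = -191 - 6 = -197)
198434/(-477808) + ((g(57) + 32798)/(129768 + 213755))/143768 = 198434/(-477808) + ((-197 + 32798)/(129768 + 213755))/143768 = 198434*(-1/477808) + (32601/343523)*(1/143768) = -99217/238904 + (32601*(1/343523))*(1/143768) = -99217/238904 + (32601/343523)*(1/143768) = -99217/238904 + 32601/49387614664 = -306255198475549/737431168355516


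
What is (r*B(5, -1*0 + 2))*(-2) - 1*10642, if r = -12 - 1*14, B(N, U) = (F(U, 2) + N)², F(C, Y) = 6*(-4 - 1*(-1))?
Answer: -1854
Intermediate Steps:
F(C, Y) = -18 (F(C, Y) = 6*(-4 + 1) = 6*(-3) = -18)
B(N, U) = (-18 + N)²
r = -26 (r = -12 - 14 = -26)
(r*B(5, -1*0 + 2))*(-2) - 1*10642 = -26*(-18 + 5)²*(-2) - 1*10642 = -26*(-13)²*(-2) - 10642 = -26*169*(-2) - 10642 = -4394*(-2) - 10642 = 8788 - 10642 = -1854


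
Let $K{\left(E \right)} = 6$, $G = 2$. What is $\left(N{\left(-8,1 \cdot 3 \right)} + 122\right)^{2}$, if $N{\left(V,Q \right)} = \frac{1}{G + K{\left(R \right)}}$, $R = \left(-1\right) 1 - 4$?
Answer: $\frac{954529}{64} \approx 14915.0$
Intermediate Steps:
$R = -5$ ($R = -1 - 4 = -5$)
$N{\left(V,Q \right)} = \frac{1}{8}$ ($N{\left(V,Q \right)} = \frac{1}{2 + 6} = \frac{1}{8}$)
$\left(N{\left(-8,1 \cdot 3 \right)} + 122\right)^{2} = \left(\frac{1}{8} + 122\right)^{2} = \left(\frac{977}{8}\right)^{2} = \frac{954529}{64}$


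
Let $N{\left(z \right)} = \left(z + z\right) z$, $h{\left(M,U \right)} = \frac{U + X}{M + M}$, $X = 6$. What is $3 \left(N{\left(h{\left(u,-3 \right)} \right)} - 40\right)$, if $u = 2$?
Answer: $- \frac{933}{8} \approx -116.63$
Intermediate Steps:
$h{\left(M,U \right)} = \frac{6 + U}{2 M}$ ($h{\left(M,U \right)} = \frac{U + 6}{M + M} = \frac{6 + U}{2 M}$)
$N{\left(z \right)} = 2 z^{2}$ ($N{\left(z \right)} = 2 z z = 2 z^{2}$)
$3 \left(N{\left(h{\left(u,-3 \right)} \right)} - 40\right) = 3 \left(2 \left(\frac{6 - 3}{2 \cdot 2}\right)^{2} - 40\right) = 3 \left(2 \left(\frac{1}{2} \cdot \frac{1}{2} \cdot 3\right)^{2} - 40\right) = 3 \left(2 \left(\frac{3}{4}\right)^{2} - 40\right) = 3 \left(2 \cdot \frac{9}{16} - 40\right) = 3 \left(\frac{9}{8} - 40\right) = 3 \left(- \frac{311}{8}\right) = - \frac{933}{8}$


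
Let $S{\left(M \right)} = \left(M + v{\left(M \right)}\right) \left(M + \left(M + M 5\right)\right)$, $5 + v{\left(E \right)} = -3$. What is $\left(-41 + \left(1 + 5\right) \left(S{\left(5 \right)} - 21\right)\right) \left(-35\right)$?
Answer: $27895$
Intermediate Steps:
$v{\left(E \right)} = -8$ ($v{\left(E \right)} = -5 - 3 = -8$)
$S{\left(M \right)} = 7 M \left(-8 + M\right)$ ($S{\left(M \right)} = \left(M - 8\right) \left(M + \left(M + M 5\right)\right) = \left(-8 + M\right) \left(M + \left(M + 5 M\right)\right) = \left(-8 + M\right) \left(M + 6 M\right) = \left(-8 + M\right) 7 M = 7 M \left(-8 + M\right)$)
$\left(-41 + \left(1 + 5\right) \left(S{\left(5 \right)} - 21\right)\right) \left(-35\right) = \left(-41 + \left(1 + 5\right) \left(7 \cdot 5 \left(-8 + 5\right) - 21\right)\right) \left(-35\right) = \left(-41 + 6 \left(7 \cdot 5 \left(-3\right) - 21\right)\right) \left(-35\right) = \left(-41 + 6 \left(-105 - 21\right)\right) \left(-35\right) = \left(-41 + 6 \left(-126\right)\right) \left(-35\right) = \left(-41 - 756\right) \left(-35\right) = \left(-797\right) \left(-35\right) = 27895$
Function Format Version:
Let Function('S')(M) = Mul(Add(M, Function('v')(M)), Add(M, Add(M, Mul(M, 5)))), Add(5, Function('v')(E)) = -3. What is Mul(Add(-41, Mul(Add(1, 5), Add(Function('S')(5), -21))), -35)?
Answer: 27895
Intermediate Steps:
Function('v')(E) = -8 (Function('v')(E) = Add(-5, -3) = -8)
Function('S')(M) = Mul(7, M, Add(-8, M)) (Function('S')(M) = Mul(Add(M, -8), Add(M, Add(M, Mul(M, 5)))) = Mul(Add(-8, M), Add(M, Add(M, Mul(5, M)))) = Mul(Add(-8, M), Add(M, Mul(6, M))) = Mul(Add(-8, M), Mul(7, M)) = Mul(7, M, Add(-8, M)))
Mul(Add(-41, Mul(Add(1, 5), Add(Function('S')(5), -21))), -35) = Mul(Add(-41, Mul(Add(1, 5), Add(Mul(7, 5, Add(-8, 5)), -21))), -35) = Mul(Add(-41, Mul(6, Add(Mul(7, 5, -3), -21))), -35) = Mul(Add(-41, Mul(6, Add(-105, -21))), -35) = Mul(Add(-41, Mul(6, -126)), -35) = Mul(Add(-41, -756), -35) = Mul(-797, -35) = 27895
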